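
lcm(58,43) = 2494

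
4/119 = 4/119  =  0.03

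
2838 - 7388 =-4550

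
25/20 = 5/4 = 1.25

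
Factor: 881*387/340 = 2^( - 2)*  3^2*5^( - 1)*17^ ( - 1)*43^1*881^1 = 340947/340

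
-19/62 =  - 19/62 = - 0.31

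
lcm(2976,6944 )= 20832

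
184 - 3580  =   - 3396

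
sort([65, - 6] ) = [-6, 65 ] 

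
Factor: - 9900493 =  - 9900493^1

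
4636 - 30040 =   -  25404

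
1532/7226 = 766/3613 = 0.21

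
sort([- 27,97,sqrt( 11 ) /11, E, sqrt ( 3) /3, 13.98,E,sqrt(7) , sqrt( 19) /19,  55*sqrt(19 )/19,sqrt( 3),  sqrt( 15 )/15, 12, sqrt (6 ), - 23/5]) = [ - 27,  -  23/5,sqrt( 19)/19, sqrt(15) /15, sqrt( 11) /11 , sqrt(3)/3, sqrt( 3 ), sqrt ( 6) , sqrt( 7),E, E,  12,55*sqrt ( 19 )/19, 13.98,97]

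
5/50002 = 5/50002 = 0.00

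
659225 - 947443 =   -  288218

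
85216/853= 85216/853 =99.90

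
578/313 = 1 + 265/313 = 1.85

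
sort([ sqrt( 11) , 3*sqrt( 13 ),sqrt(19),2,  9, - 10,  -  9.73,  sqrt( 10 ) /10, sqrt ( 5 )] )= [ - 10, - 9.73,sqrt ( 10) /10, 2, sqrt( 5), sqrt(11 ),sqrt (19 ),9,3*sqrt(13) ]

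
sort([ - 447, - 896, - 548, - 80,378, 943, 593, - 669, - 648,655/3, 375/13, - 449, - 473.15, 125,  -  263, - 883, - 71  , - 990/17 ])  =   [ - 896, - 883, - 669,  -  648, - 548, - 473.15, - 449 , - 447,-263, - 80, - 71, - 990/17,  375/13,  125,  655/3, 378,593,  943]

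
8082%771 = 372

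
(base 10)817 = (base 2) 1100110001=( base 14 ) 425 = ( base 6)3441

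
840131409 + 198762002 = 1038893411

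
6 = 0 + 6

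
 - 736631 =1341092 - 2077723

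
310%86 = 52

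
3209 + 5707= 8916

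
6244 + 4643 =10887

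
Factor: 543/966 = 2^( - 1)*7^( - 1)*23^( - 1)*181^1 = 181/322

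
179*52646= 9423634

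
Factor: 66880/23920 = 836/299 = 2^2*11^1*13^( - 1) * 19^1*23^( - 1 )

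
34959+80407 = 115366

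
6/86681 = 6/86681 = 0.00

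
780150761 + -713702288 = 66448473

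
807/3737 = 807/3737 = 0.22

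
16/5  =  3+1/5  =  3.20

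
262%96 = 70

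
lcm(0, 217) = 0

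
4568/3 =4568/3 = 1522.67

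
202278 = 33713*6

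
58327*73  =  4257871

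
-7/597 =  - 1 + 590/597 = -0.01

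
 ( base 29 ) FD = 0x1c0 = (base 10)448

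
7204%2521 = 2162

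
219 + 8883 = 9102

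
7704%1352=944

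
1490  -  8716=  - 7226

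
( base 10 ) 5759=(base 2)1011001111111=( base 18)hdh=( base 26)8dd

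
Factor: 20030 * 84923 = 2^1 * 5^1*163^1*521^1*  2003^1 = 1701007690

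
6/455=6/455 = 0.01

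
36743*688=25279184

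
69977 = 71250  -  1273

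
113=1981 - 1868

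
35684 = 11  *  3244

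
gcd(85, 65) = 5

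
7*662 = 4634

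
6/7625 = 6/7625 = 0.00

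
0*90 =0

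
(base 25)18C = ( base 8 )1505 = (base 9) 1130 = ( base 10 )837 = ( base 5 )11322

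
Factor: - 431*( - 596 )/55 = 256876/55 = 2^2* 5^( - 1)*11^ ( - 1)*149^1*431^1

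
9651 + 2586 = 12237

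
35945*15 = 539175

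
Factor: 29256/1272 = 23 = 23^1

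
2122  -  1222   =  900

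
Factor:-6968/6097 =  - 2^3*7^(-1) = - 8/7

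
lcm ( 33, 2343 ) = 2343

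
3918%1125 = 543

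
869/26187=869/26187 = 0.03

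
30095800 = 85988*350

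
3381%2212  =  1169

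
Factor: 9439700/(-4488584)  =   - 2359925/1122146 = - 2^ ( - 1)*5^2*131^( - 1 )*  4283^( - 1)*94397^1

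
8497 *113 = 960161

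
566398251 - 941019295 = -374621044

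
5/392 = 5/392 = 0.01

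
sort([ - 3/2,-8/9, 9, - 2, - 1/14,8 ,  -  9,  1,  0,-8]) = [ - 9,- 8, - 2, - 3/2, - 8/9,-1/14,  0,  1 , 8, 9]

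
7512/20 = 375+ 3/5  =  375.60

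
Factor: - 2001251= - 7^1*19^1*41^1 * 367^1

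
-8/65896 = - 1/8237 = -  0.00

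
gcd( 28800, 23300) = 100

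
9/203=9/203 = 0.04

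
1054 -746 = 308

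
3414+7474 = 10888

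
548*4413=2418324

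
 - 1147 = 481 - 1628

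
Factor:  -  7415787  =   - 3^1* 673^1 * 3673^1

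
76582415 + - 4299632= 72282783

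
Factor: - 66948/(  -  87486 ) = 2^1*797^1 * 2083^( - 1) = 1594/2083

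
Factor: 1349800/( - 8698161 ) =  - 2^3 * 3^( - 1 ) * 5^2*17^1 * 397^1 * 479^( - 1)*6053^( - 1)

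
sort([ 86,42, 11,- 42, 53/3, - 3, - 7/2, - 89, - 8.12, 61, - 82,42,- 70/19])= [ - 89, - 82, - 42, - 8.12, - 70/19,-7/2, - 3, 11,  53/3, 42,42 , 61,86]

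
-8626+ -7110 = - 15736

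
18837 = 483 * 39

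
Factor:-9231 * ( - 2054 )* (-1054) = -19984339596  =  -2^2*3^1*13^1 * 17^2 * 31^1*79^1 * 181^1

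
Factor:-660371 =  - 71^2*131^1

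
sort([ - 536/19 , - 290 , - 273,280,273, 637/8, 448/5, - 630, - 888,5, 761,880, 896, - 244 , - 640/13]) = [ - 888, - 630, - 290, -273, - 244, - 640/13, - 536/19,5,637/8,448/5,273,280, 761, 880,896 ]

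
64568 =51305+13263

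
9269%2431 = 1976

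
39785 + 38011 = 77796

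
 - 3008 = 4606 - 7614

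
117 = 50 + 67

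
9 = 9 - 0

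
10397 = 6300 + 4097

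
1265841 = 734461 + 531380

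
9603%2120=1123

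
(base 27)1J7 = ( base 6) 5441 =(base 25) 1oo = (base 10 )1249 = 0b10011100001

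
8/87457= 8/87457 = 0.00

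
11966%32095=11966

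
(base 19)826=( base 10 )2932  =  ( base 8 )5564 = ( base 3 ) 11000121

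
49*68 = 3332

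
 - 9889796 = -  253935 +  - 9635861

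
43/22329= 43/22329 = 0.00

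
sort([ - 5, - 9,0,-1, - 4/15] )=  [ - 9,-5,  -  1, - 4/15, 0] 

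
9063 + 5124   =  14187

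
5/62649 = 5/62649 =0.00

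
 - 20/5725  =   - 1 + 1141/1145 = -  0.00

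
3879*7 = 27153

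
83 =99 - 16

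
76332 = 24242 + 52090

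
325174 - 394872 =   -  69698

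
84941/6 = 14156 + 5/6  =  14156.83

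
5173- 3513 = 1660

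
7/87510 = 7/87510 = 0.00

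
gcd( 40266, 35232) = 6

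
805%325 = 155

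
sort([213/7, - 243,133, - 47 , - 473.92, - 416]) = [ - 473.92, - 416, - 243,-47,213/7,133]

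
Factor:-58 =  - 2^1*29^1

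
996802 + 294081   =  1290883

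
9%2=1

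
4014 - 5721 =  - 1707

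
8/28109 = 8/28109 = 0.00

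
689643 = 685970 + 3673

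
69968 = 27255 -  - 42713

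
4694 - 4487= 207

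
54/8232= 9/1372 = 0.01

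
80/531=80/531 = 0.15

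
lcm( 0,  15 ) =0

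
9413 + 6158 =15571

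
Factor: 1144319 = 11^1 * 23^1*4523^1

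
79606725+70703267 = 150309992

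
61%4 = 1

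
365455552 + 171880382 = 537335934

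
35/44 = 35/44 =0.80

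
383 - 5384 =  - 5001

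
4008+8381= 12389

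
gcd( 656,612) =4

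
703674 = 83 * 8478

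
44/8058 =22/4029 = 0.01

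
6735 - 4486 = 2249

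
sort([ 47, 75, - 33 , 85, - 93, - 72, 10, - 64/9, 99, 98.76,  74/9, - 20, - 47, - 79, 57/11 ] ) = [ - 93, - 79, - 72, - 47, - 33, - 20, - 64/9,57/11, 74/9, 10,47, 75,85, 98.76, 99 ] 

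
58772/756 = 2099/27=77.74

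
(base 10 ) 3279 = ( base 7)12363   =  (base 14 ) 12A3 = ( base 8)6317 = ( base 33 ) 30c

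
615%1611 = 615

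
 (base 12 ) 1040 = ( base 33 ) 1kr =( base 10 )1776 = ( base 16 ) 6f0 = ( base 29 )237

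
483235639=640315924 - 157080285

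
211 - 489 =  - 278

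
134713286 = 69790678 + 64922608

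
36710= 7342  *5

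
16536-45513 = -28977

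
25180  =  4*6295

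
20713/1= 20713 = 20713.00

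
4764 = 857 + 3907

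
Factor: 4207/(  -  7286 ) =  - 2^( - 1) * 7^1*  601^1*3643^ ( - 1)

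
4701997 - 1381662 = 3320335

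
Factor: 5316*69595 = 2^2*3^1*5^1*31^1 * 443^1*449^1 = 369967020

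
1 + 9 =10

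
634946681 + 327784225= 962730906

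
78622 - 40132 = 38490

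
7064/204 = 34+ 32/51 = 34.63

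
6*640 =3840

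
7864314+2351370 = 10215684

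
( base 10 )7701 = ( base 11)5871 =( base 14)2b41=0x1E15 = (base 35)6A1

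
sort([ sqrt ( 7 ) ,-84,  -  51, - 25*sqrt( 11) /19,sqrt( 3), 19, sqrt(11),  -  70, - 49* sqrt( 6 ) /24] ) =[ - 84, - 70,  -  51 , - 49*sqrt( 6 )/24, - 25*sqrt (11 ) /19, sqrt( 3),sqrt( 7 ), sqrt( 11), 19]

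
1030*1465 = 1508950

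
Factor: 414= 2^1*3^2 * 23^1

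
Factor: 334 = 2^1*167^1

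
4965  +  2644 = 7609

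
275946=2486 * 111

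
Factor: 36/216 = 1/6 = 2^( - 1)*3^(-1 ) 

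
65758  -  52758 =13000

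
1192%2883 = 1192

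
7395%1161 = 429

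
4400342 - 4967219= - 566877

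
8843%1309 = 989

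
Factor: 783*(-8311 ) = -6507513 = -  3^3*29^1*8311^1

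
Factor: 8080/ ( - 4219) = -2^4*5^1 * 101^1*4219^( - 1)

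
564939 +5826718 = 6391657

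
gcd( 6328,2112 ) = 8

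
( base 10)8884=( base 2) 10001010110100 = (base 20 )1244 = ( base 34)7na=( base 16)22b4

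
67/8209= 67/8209 = 0.01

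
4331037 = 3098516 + 1232521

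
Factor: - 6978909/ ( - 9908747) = 3^1*7^1 * 31^( - 1) * 16823^( -1)*17491^1 = 367311/521513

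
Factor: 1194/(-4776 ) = -1/4 = - 2^ ( - 2)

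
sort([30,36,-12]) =[ - 12, 30,36]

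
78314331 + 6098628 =84412959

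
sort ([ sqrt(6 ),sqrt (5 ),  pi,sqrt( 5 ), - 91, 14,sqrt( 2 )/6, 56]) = [ - 91,sqrt( 2 ) /6 , sqrt( 5), sqrt(5),sqrt( 6 ),  pi,14,56] 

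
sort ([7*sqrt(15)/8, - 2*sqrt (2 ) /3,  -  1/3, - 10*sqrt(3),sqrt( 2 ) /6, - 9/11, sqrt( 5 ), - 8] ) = [ - 10*sqrt(3 ), - 8, - 2*sqrt(2) /3, - 9/11, - 1/3 , sqrt(2 ) /6, sqrt ( 5 ), 7*sqrt( 15 )/8]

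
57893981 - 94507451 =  - 36613470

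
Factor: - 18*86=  - 2^2*3^2 *43^1 = - 1548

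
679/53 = 679/53  =  12.81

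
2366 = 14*169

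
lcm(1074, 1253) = 7518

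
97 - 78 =19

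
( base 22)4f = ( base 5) 403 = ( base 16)67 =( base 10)103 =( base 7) 205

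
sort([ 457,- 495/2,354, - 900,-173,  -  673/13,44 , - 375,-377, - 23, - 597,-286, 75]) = [-900,-597, - 377,  -  375,-286, - 495/2,-173, - 673/13, - 23,44,75,354 , 457] 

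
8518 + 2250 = 10768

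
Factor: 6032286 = 2^1*3^3* 13^2 *661^1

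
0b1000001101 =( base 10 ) 525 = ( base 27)jc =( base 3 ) 201110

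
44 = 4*11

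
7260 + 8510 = 15770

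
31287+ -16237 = 15050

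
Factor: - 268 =-2^2*67^1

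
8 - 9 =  - 1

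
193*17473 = 3372289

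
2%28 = 2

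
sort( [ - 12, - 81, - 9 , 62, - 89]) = [ - 89, - 81, - 12 , - 9, 62 ]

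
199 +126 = 325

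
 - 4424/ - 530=8 + 92/265 =8.35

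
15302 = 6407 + 8895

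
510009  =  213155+296854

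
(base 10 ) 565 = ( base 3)202221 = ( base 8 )1065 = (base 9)687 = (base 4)20311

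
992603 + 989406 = 1982009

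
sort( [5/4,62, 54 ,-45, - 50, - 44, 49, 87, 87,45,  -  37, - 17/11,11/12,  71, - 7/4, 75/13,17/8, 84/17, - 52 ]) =[ - 52 , - 50, - 45 ,  -  44, - 37, - 7/4, - 17/11, 11/12,  5/4, 17/8,84/17,75/13, 45,  49, 54, 62,  71 , 87,87]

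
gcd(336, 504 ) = 168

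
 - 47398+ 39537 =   -  7861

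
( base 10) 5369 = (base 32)57P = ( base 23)a3a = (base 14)1D57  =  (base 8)12371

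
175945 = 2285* 77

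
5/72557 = 5/72557 = 0.00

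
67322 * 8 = 538576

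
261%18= 9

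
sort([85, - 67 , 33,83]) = [ - 67, 33 , 83,85 ]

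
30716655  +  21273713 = 51990368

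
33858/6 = 5643 = 5643.00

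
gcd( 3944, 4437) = 493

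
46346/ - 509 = -92 + 482/509 = - 91.05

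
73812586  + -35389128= 38423458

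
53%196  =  53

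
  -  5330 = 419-5749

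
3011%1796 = 1215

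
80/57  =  1 + 23/57 = 1.40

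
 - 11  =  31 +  - 42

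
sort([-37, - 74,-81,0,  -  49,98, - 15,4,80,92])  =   [-81, - 74,-49, - 37, - 15 , 0, 4,80,92,98]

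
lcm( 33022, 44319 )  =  1684122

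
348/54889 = 348/54889   =  0.01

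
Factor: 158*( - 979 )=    - 2^1*11^1* 79^1*89^1=- 154682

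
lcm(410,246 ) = 1230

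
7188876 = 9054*794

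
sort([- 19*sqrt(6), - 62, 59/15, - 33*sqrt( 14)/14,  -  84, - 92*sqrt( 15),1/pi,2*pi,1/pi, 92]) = [ - 92* sqrt(15 ), - 84, - 62, - 19*sqrt( 6 ),-33 * sqrt(14)/14, 1/pi, 1/pi, 59/15,2*pi,92 ] 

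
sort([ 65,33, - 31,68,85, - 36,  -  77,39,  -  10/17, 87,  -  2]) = [ - 77, - 36, - 31, - 2,-10/17,33,  39,65,68, 85 , 87]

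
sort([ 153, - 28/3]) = [-28/3, 153]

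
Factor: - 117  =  -3^2*13^1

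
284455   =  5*56891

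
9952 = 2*4976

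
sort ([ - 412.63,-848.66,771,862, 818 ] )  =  [ - 848.66, - 412.63,771,  818,  862] 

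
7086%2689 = 1708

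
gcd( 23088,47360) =592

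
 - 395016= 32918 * ( - 12)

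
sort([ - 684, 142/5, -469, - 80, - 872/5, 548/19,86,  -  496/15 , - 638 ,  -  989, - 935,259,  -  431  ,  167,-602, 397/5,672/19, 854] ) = [ - 989,- 935,-684 , - 638, - 602,-469, - 431,-872/5,-80,  -  496/15,  142/5, 548/19,672/19 , 397/5,  86,167,259 , 854 ]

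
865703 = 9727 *89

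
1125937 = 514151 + 611786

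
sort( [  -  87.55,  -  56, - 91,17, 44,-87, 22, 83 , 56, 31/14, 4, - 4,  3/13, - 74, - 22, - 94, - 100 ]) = [ - 100,-94, - 91, - 87.55, - 87,- 74, - 56, - 22, - 4,3/13, 31/14, 4 , 17, 22, 44, 56,83] 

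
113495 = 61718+51777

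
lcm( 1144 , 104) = 1144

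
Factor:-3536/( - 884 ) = 4 = 2^2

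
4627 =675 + 3952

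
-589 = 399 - 988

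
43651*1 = 43651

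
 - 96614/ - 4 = 48307/2= 24153.50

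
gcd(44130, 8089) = 1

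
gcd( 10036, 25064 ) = 52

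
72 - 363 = - 291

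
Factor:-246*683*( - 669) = 112404042 = 2^1*3^2*41^1*223^1*683^1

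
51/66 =17/22= 0.77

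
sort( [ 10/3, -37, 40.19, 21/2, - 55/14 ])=[ - 37,-55/14, 10/3,21/2, 40.19 ] 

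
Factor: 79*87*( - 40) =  -274920 =- 2^3*  3^1*5^1 * 29^1*79^1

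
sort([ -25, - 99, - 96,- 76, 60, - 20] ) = [ - 99, - 96, - 76,  -  25, - 20,  60 ] 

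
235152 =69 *3408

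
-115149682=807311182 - 922460864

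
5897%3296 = 2601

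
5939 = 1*5939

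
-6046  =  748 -6794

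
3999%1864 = 271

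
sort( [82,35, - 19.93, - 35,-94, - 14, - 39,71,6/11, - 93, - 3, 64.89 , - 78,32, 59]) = [ -94, - 93 , - 78, - 39, - 35,  -  19.93, -14, -3,6/11, 32,  35,59, 64.89 , 71,82]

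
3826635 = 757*5055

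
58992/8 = 7374 =7374.00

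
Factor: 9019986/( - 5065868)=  - 4509993/2532934= - 2^( - 1)*3^1 * 29^1*281^( - 1 )*4507^( - 1)*51839^1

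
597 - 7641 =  - 7044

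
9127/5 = 1825 + 2/5  =  1825.40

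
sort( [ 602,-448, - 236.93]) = [-448, - 236.93, 602 ]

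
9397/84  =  9397/84 = 111.87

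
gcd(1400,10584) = 56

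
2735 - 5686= - 2951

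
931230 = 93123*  10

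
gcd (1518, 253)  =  253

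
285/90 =3+1/6 = 3.17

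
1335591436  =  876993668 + 458597768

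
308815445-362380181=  - 53564736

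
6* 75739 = 454434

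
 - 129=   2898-3027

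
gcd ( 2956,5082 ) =2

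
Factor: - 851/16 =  - 2^(  -  4) * 23^1 * 37^1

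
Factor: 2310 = 2^1*3^1*5^1*7^1*11^1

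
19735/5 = 3947 = 3947.00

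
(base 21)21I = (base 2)1110011001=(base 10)921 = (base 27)173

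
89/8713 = 89/8713 = 0.01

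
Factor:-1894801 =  - 503^1 * 3767^1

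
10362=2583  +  7779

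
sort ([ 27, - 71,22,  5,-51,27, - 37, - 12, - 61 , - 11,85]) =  [ - 71, - 61, - 51 , - 37, - 12, - 11,5,22, 27,27,85] 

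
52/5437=52/5437 = 0.01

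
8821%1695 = 346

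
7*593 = 4151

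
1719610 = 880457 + 839153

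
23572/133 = 23572/133= 177.23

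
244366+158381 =402747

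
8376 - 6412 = 1964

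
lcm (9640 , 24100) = 48200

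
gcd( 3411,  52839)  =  9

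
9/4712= 9/4712=0.00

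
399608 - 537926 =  - 138318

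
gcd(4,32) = 4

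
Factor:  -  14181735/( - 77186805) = 945449/5145787 = 41^( - 1)*199^1*4751^1*125507^ ( - 1) 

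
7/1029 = 1/147  =  0.01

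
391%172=47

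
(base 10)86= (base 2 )1010110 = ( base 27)35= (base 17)51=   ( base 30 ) 2Q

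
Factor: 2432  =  2^7* 19^1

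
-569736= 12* (-47478 ) 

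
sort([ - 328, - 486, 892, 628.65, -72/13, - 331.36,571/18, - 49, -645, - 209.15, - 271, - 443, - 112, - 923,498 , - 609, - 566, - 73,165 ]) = [ - 923, - 645,- 609,-566, - 486, - 443, - 331.36, - 328, - 271, - 209.15, - 112 , - 73, - 49, - 72/13,  571/18,165,  498,628.65, 892] 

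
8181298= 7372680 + 808618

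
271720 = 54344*5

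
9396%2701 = 1293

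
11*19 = 209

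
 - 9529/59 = - 9529/59  =  - 161.51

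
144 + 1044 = 1188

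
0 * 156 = 0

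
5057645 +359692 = 5417337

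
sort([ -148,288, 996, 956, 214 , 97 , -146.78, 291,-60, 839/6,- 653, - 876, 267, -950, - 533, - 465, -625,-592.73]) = [ -950, - 876, -653, - 625,-592.73,-533, - 465,-148 , - 146.78,-60, 97 , 839/6, 214, 267,288,291, 956,996 ] 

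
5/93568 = 5/93568 = 0.00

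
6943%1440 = 1183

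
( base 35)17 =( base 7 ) 60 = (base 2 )101010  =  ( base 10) 42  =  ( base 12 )36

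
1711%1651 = 60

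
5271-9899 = -4628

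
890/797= 890/797 = 1.12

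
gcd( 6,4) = 2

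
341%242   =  99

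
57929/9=57929/9 = 6436.56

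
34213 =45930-11717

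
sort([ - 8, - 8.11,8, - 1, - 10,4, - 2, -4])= [ - 10, - 8.11,  -  8,- 4, - 2, -1,4,  8]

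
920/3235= 184/647  =  0.28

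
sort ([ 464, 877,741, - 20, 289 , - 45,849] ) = [ - 45 ,  -  20, 289,464 , 741, 849, 877 ]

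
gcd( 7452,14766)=138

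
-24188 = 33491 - 57679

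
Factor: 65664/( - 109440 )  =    -  3/5 = - 3^1*5^( - 1)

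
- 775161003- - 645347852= -129813151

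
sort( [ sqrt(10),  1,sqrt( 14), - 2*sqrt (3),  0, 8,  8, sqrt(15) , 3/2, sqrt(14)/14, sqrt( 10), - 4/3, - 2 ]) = [- 2*sqrt( 3 ), - 2, - 4/3, 0,  sqrt (14)/14,1, 3/2, sqrt(10), sqrt( 10), sqrt ( 14), sqrt( 15), 8, 8]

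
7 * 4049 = 28343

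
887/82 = 10 + 67/82 = 10.82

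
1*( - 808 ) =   -  808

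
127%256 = 127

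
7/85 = 7/85 = 0.08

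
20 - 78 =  - 58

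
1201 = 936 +265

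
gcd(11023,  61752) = 1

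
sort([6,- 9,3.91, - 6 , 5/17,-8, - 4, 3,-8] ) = [  -  9, - 8, - 8, - 6 ,  -  4, 5/17, 3,3.91, 6]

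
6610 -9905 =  - 3295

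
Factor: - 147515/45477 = -905/279= -3^( - 2)*5^1*31^(  -  1)*181^1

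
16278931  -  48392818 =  - 32113887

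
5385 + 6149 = 11534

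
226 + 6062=6288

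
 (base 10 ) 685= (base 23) 16i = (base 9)841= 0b1010101101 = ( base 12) 491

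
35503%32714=2789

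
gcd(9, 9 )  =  9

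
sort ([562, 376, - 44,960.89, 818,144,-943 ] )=[-943,-44, 144,376, 562, 818,960.89] 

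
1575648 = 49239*32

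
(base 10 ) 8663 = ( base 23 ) G8F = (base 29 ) A8L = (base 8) 20727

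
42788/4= 10697 = 10697.00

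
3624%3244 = 380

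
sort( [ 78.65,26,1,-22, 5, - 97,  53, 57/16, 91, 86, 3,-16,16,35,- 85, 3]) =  [  -  97, - 85, - 22, - 16, 1,3, 3, 57/16, 5 , 16, 26,35,53, 78.65,86,91 ]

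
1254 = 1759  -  505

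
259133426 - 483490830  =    -  224357404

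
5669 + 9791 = 15460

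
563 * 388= 218444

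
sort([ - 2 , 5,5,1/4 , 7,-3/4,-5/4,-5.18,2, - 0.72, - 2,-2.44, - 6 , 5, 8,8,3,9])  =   [ - 6,-5.18,-2.44, - 2, - 2 , - 5/4,  -  3/4, - 0.72,1/4,2, 3,5,5,5,7,8,8,9]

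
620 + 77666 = 78286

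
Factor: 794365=5^1*11^2*13^1*101^1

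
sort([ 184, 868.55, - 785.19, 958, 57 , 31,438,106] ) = [ - 785.19, 31 , 57,106, 184,438, 868.55 , 958] 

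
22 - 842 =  - 820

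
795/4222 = 795/4222= 0.19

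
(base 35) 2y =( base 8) 150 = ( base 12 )88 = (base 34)32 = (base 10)104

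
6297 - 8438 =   -  2141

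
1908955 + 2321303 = 4230258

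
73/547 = 73/547 =0.13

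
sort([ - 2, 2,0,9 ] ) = [  -  2,0, 2, 9] 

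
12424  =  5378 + 7046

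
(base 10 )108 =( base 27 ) 40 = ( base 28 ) 3O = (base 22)4K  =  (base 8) 154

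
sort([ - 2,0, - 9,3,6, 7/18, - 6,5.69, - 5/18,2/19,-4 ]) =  [ - 9, -6,  -  4 , - 2, - 5/18,0,2/19 , 7/18,3, 5.69,6]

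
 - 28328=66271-94599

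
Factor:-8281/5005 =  - 91/55 = -  5^( - 1)*7^1*11^( - 1 )*13^1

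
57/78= 19/26 = 0.73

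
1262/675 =1262/675=1.87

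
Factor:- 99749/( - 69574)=2^(  -  1)*13^1 * 43^( - 1)*809^ ( - 1) * 7673^1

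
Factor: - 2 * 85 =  - 170  =  - 2^1  *5^1 * 17^1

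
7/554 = 7/554  =  0.01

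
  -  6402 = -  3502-2900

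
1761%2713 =1761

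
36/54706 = 18/27353 = 0.00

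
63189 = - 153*( - 413 )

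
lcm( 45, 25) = 225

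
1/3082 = 1/3082= 0.00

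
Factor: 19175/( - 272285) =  - 5^1*71^( - 1) = - 5/71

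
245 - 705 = - 460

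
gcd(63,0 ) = 63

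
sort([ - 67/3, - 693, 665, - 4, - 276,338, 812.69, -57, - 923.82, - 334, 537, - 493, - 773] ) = [ - 923.82, - 773, - 693,-493, - 334,-276, - 57, - 67/3, - 4, 338, 537, 665, 812.69]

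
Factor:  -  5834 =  - 2^1 * 2917^1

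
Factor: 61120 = 2^6*5^1*191^1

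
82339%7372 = 1247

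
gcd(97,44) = 1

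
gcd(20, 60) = 20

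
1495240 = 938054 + 557186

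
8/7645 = 8/7645 = 0.00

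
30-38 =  - 8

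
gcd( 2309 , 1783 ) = 1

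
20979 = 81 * 259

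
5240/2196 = 2 + 212/549 = 2.39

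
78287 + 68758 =147045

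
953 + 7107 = 8060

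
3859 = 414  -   - 3445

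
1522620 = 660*2307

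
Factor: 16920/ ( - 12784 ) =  - 45/34=- 2^(-1)*3^2*5^1*17^( - 1)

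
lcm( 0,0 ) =0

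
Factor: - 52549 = -7^1*7507^1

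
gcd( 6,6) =6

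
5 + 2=7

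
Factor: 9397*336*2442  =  2^5*3^2*7^1*11^1*37^1*9397^1 = 7710351264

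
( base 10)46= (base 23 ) 20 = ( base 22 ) 22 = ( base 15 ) 31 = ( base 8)56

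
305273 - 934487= - 629214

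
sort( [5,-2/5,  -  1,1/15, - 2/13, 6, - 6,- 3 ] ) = [ - 6,- 3, - 1  ,-2/5, - 2/13,1/15, 5, 6 ] 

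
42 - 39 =3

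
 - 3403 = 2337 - 5740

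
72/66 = 1 + 1/11= 1.09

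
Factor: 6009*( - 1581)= - 9500229 =- 3^2*17^1 * 31^1*2003^1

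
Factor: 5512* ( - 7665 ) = - 2^3*3^1*5^1*7^1 * 13^1*53^1*73^1 = -42249480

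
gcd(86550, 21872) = 2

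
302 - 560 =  -258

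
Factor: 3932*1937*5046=38431769064  =  2^3*3^1 * 13^1*29^2*149^1 * 983^1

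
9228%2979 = 291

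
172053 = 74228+97825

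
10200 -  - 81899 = 92099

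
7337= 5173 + 2164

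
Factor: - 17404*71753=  - 2^2*11^2*19^1*229^1* 593^1 = - 1248789212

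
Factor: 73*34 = 2^1 * 17^1*73^1 = 2482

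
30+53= 83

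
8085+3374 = 11459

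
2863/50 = 57+ 13/50 = 57.26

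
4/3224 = 1/806 = 0.00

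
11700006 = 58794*199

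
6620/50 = 662/5 = 132.40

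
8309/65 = 8309/65=127.83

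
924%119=91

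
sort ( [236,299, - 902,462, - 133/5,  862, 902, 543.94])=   [  -  902, - 133/5,236, 299,462, 543.94,  862,902 ]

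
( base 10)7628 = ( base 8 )16714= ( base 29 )921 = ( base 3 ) 101110112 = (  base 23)E9F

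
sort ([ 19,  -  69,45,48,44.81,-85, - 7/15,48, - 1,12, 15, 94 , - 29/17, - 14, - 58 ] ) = [ - 85 , - 69, - 58, - 14,-29/17 , - 1, - 7/15,12 , 15,19,44.81,45,48, 48, 94]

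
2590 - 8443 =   -  5853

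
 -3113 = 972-4085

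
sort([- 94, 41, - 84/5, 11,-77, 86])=[ - 94,-77, - 84/5, 11, 41, 86 ] 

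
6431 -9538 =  - 3107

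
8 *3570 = 28560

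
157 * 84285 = 13232745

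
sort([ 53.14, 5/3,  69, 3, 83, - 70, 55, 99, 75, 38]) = [  -  70, 5/3, 3, 38,53.14, 55, 69,  75 , 83 , 99] 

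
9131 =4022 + 5109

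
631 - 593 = 38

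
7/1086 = 7/1086= 0.01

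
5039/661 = 7 + 412/661= 7.62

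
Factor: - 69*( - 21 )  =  3^2*7^1*23^1 = 1449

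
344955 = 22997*15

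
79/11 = 7 + 2/11 = 7.18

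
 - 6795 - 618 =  - 7413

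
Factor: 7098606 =2^1*3^2*394367^1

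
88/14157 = 8/1287 = 0.01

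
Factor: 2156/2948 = 49/67  =  7^2*67^ (  -  1 )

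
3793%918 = 121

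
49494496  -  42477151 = 7017345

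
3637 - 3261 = 376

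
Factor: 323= 17^1*19^1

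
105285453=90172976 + 15112477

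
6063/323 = 6063/323 = 18.77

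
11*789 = 8679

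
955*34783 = 33217765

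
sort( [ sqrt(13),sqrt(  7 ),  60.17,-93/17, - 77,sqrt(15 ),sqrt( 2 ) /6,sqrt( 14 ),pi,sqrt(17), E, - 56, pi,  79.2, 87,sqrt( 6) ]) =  [ - 77, - 56,- 93/17,sqrt (2) /6,sqrt (6 ), sqrt(7), E,pi,pi,sqrt( 13 ),sqrt( 14 ), sqrt( 15), sqrt ( 17), 60.17 , 79.2, 87 ] 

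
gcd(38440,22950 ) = 10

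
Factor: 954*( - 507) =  - 2^1*3^3*13^2*53^1 = - 483678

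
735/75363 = 245/25121 = 0.01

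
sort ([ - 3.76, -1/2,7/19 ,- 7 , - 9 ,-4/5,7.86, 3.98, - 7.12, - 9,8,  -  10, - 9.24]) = [ - 10, - 9.24 , - 9 , - 9 , - 7.12, - 7, - 3.76,-4/5 ,-1/2 , 7/19,3.98,  7.86,8] 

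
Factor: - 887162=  - 2^1*17^1*97^1*269^1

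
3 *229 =687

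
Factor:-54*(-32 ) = 2^6*3^3= 1728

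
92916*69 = 6411204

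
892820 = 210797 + 682023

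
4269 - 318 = 3951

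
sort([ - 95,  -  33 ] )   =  [ - 95,-33 ]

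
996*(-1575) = - 1568700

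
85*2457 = 208845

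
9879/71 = 139+10/71 = 139.14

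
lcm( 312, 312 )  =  312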